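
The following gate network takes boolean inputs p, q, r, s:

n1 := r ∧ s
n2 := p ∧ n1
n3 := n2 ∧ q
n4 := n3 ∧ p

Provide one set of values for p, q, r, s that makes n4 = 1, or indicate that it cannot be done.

p=1, q=1, r=1, s=1

n4 = n3 ∧ p must be 1, so both n3 = 1 and p = 1.
n3 = n2 ∧ q must be 1, so both n2 = 1 and q = 1.
n2 = p ∧ n1 must be 1, so both p = 1 and n1 = 1.
Check with p=1, q=1, r=1, s=1:
n1 = r ∧ s = 1 ∧ 1 = 1
n2 = p ∧ n1 = 1 ∧ 1 = 1
n3 = n2 ∧ q = 1 ∧ 1 = 1
n4 = n3 ∧ p = 1 ∧ 1 = 1
So n4 = 1 as required.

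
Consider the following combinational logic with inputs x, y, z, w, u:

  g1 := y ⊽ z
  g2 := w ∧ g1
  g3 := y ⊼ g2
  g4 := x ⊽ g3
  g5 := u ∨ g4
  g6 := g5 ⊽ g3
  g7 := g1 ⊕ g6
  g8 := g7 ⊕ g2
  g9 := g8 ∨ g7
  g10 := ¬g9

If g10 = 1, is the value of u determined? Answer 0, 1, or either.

either

Both values of u occur among assignments with g10 = 1:
  u=0: x=0, y=0, z=1, w=0, u=0
  u=1: x=0, y=0, z=1, w=0, u=1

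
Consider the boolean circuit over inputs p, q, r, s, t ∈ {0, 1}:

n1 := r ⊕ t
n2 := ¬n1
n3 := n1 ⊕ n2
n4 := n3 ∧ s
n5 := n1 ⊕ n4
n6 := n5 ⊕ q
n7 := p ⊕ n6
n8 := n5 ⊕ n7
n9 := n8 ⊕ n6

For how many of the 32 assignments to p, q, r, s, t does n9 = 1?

16

n9 = n8 ⊕ n6 must be 1, so n8 and n6 differ.
Enumerating the 32 input combinations, 16 give n9 = 1 and 16 give n9 = 0.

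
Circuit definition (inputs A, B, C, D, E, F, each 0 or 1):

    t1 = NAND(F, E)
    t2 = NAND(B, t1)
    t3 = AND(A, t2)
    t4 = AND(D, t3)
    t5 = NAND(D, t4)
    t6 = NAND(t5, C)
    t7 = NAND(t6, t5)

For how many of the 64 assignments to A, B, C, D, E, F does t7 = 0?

t7 = NAND(t6, t5) must be 0, so both t6 = 1 and t5 = 1.
Enumerating the 64 input combinations, 27 give t7 = 0 and 37 give t7 = 1.

27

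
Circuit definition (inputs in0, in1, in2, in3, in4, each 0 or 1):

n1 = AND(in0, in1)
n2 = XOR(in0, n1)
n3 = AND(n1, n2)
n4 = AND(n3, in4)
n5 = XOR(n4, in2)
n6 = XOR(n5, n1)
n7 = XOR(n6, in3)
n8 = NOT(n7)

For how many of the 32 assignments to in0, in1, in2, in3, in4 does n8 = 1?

16

n8 = NOT(n7) must be 1, so n7 = 0.
Enumerating the 32 input combinations, 16 give n8 = 1 and 16 give n8 = 0.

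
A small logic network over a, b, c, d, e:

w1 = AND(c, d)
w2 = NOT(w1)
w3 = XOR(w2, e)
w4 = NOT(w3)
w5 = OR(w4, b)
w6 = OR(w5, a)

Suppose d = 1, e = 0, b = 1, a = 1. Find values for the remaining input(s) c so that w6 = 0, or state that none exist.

no solution exists

With d = 1, e = 0, b = 1, a = 1 fixed, none of the 2 settings of c give w6 = 0.
For example, with c=1:
w1 = AND(c, d) = AND(1, 1) = 1
w2 = NOT(w1) = NOT 1 = 0
w3 = XOR(w2, e) = XOR(0, 0) = 0
w4 = NOT(w3) = NOT 0 = 1
w5 = OR(w4, b) = OR(1, 1) = 1
w6 = OR(w5, a) = OR(1, 1) = 1
giving w6 = 1 ≠ 0.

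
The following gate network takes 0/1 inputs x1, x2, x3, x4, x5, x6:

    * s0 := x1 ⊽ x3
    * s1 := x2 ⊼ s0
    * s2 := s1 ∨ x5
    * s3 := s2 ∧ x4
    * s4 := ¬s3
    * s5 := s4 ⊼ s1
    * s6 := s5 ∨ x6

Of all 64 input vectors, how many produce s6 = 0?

s6 = s5 ∨ x6 must be 0, so both s5 = 0 and x6 = 0.
Enumerating the 64 input combinations, 14 give s6 = 0 and 50 give s6 = 1.

14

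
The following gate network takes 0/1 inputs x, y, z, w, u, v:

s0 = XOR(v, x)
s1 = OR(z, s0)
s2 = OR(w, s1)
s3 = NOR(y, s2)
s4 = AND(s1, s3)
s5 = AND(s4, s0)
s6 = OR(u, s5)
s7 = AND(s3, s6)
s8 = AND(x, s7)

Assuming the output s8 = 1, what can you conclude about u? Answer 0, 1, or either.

s8 = AND(x, s7) must be 1, so both x = 1 and s7 = 1.
s7 = AND(s3, s6) must be 1, so both s3 = 1 and s6 = 1.
Every assignment with s8 = 1 has u = 1; there are 1 such assignment(s).
  x=1, y=0, z=0, w=0, u=1, v=1

1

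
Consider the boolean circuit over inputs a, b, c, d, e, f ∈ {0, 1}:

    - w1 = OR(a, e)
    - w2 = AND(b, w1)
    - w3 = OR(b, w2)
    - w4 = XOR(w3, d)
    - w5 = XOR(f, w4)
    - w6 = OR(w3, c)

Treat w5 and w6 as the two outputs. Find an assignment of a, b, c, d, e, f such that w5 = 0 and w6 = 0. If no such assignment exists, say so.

a=1, b=0, c=0, d=0, e=0, f=0

Check with a=1, b=0, c=0, d=0, e=0, f=0:
w1 = OR(a, e) = OR(1, 0) = 1
w2 = AND(b, w1) = AND(0, 1) = 0
w3 = OR(b, w2) = OR(0, 0) = 0
w4 = XOR(w3, d) = XOR(0, 0) = 0
w5 = XOR(f, w4) = XOR(0, 0) = 0
w6 = OR(w3, c) = OR(0, 0) = 0
So w5 = 0 and w6 = 0.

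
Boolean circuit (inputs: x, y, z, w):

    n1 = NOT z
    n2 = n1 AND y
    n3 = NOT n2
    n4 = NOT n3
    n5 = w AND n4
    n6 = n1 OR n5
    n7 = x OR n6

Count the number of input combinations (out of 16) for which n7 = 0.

4

n7 = x OR n6 must be 0, so both x = 0 and n6 = 0.
n6 = n1 OR n5 must be 0, so both n1 = 0 and n5 = 0.
n1 = NOT z must be 0, so z = 1.
Satisfying assignments:
  x=0, y=0, z=1, w=0
  x=0, y=0, z=1, w=1
  x=0, y=1, z=1, w=0
  x=0, y=1, z=1, w=1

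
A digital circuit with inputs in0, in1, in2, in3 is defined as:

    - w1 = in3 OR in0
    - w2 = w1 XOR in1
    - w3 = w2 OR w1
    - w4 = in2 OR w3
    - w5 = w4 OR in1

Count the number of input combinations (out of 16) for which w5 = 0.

1

w5 = w4 OR in1 must be 0, so both w4 = 0 and in1 = 0.
Satisfying assignments:
  in0=0, in1=0, in2=0, in3=0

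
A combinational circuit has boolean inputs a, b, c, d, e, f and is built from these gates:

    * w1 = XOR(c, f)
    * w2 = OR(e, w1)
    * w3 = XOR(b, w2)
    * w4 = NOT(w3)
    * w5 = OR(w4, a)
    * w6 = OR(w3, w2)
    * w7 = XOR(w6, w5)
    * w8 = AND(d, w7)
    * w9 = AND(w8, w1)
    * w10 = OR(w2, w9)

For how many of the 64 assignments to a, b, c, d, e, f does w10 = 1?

w10 = OR(w2, w9) must be 1, so at least one of w2, w9 is 1.
Enumerating the 64 input combinations, 48 give w10 = 1 and 16 give w10 = 0.

48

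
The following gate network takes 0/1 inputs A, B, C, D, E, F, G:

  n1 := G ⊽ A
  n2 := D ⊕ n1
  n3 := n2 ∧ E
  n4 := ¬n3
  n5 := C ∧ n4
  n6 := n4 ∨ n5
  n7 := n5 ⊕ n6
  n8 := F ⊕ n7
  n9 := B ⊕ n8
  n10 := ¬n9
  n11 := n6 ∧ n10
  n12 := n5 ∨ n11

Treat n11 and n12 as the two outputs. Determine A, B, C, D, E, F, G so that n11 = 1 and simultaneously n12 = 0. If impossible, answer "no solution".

no solution exists

Across all 128 input combinations, none give both n11 = 1 and n12 = 0.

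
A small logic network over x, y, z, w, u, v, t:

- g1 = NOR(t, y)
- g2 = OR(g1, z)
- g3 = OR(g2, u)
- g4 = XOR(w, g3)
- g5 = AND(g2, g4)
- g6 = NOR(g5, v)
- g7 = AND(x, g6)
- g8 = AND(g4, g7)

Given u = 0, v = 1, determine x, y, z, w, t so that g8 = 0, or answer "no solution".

x=1, y=1, z=1, w=0, t=1

g8 = AND(g4, g7) must be 0, so at least one of g4, g7 is 0.
Check with u = 0, v = 1 and x=1, y=1, z=1, w=0, t=1:
g1 = NOR(t, y) = NOR(1, 1) = 0
g2 = OR(g1, z) = OR(0, 1) = 1
g3 = OR(g2, u) = OR(1, 0) = 1
g4 = XOR(w, g3) = XOR(0, 1) = 1
g5 = AND(g2, g4) = AND(1, 1) = 1
g6 = NOR(g5, v) = NOR(1, 1) = 0
g7 = AND(x, g6) = AND(1, 0) = 0
g8 = AND(g4, g7) = AND(1, 0) = 0
So g8 = 0.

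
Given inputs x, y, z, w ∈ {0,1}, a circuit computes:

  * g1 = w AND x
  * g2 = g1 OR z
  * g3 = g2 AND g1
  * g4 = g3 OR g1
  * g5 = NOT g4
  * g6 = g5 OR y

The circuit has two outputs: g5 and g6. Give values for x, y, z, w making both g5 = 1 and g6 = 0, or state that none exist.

Across all 16 input combinations, none give both g5 = 1 and g6 = 0.

no solution exists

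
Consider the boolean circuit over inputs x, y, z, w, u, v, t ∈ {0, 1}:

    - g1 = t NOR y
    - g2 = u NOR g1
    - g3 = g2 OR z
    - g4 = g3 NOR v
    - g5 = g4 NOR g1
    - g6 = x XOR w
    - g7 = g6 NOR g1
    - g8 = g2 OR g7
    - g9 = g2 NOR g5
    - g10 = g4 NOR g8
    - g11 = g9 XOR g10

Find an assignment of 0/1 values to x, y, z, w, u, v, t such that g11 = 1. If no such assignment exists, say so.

x=1 y=1 z=0 w=0 u=1 v=1 t=1

Check with x=1 y=1 z=0 w=0 u=1 v=1 t=1:
g1 = t NOR y = 1 NOR 1 = 0
g2 = u NOR g1 = 1 NOR 0 = 0
g3 = g2 OR z = 0 OR 0 = 0
g4 = g3 NOR v = 0 NOR 1 = 0
g5 = g4 NOR g1 = 0 NOR 0 = 1
g6 = x XOR w = 1 XOR 0 = 1
g7 = g6 NOR g1 = 1 NOR 0 = 0
g8 = g2 OR g7 = 0 OR 0 = 0
g9 = g2 NOR g5 = 0 NOR 1 = 0
g10 = g4 NOR g8 = 0 NOR 0 = 1
g11 = g9 XOR g10 = 0 XOR 1 = 1
So g11 = 1 as required.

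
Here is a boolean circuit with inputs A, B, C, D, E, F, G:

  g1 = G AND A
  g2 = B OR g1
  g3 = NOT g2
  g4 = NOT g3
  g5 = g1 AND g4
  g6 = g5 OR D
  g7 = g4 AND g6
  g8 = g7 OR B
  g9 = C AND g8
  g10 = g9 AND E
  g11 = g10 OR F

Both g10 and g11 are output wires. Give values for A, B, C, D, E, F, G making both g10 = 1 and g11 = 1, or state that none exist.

Check with A=1, B=1, C=1, D=0, E=1, F=1, G=1:
g1 = G AND A = 1 AND 1 = 1
g2 = B OR g1 = 1 OR 1 = 1
g3 = NOT g2 = NOT 1 = 0
g4 = NOT g3 = NOT 0 = 1
g5 = g1 AND g4 = 1 AND 1 = 1
g6 = g5 OR D = 1 OR 0 = 1
g7 = g4 AND g6 = 1 AND 1 = 1
g8 = g7 OR B = 1 OR 1 = 1
g9 = C AND g8 = 1 AND 1 = 1
g10 = g9 AND E = 1 AND 1 = 1
g11 = g10 OR F = 1 OR 1 = 1
So g10 = 1 and g11 = 1.

A=1, B=1, C=1, D=0, E=1, F=1, G=1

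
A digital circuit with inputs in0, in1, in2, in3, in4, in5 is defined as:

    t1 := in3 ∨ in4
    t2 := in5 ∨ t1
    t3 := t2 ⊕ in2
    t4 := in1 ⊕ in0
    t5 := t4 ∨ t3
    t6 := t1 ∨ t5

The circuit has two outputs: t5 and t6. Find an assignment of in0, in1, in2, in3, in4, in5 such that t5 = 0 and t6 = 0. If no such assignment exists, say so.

Check with in0=0, in1=0, in2=1, in3=0, in4=0, in5=1:
t1 = in3 ∨ in4 = 0 ∨ 0 = 0
t2 = in5 ∨ t1 = 1 ∨ 0 = 1
t3 = t2 ⊕ in2 = 1 ⊕ 1 = 0
t4 = in1 ⊕ in0 = 0 ⊕ 0 = 0
t5 = t4 ∨ t3 = 0 ∨ 0 = 0
t6 = t1 ∨ t5 = 0 ∨ 0 = 0
So t5 = 0 and t6 = 0.

in0=0, in1=0, in2=1, in3=0, in4=0, in5=1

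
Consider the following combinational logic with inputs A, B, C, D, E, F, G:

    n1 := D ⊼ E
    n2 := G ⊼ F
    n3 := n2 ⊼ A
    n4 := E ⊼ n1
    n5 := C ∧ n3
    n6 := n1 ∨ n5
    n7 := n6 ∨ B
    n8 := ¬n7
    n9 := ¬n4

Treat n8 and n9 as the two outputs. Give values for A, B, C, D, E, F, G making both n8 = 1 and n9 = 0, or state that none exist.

A=0 B=0 C=0 D=1 E=1 F=0 G=1

Check with A=0 B=0 C=0 D=1 E=1 F=0 G=1:
n1 = D ⊼ E = 1 ⊼ 1 = 0
n2 = G ⊼ F = 1 ⊼ 0 = 1
n3 = n2 ⊼ A = 1 ⊼ 0 = 1
n4 = E ⊼ n1 = 1 ⊼ 0 = 1
n5 = C ∧ n3 = 0 ∧ 1 = 0
n6 = n1 ∨ n5 = 0 ∨ 0 = 0
n7 = n6 ∨ B = 0 ∨ 0 = 0
n8 = ¬n7 = ¬0 = 1
n9 = ¬n4 = ¬1 = 0
So n8 = 1 and n9 = 0.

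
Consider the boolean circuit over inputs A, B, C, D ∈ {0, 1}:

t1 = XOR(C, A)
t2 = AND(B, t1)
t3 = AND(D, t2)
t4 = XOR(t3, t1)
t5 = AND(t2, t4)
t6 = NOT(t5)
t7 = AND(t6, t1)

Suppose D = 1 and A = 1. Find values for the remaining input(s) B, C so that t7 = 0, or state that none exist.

Check with D = 1 and A = 1 and B=1, C=1:
t1 = XOR(C, A) = XOR(1, 1) = 0
t2 = AND(B, t1) = AND(1, 0) = 0
t3 = AND(D, t2) = AND(1, 0) = 0
t4 = XOR(t3, t1) = XOR(0, 0) = 0
t5 = AND(t2, t4) = AND(0, 0) = 0
t6 = NOT(t5) = NOT 0 = 1
t7 = AND(t6, t1) = AND(1, 0) = 0
So t7 = 0.

B=1, C=1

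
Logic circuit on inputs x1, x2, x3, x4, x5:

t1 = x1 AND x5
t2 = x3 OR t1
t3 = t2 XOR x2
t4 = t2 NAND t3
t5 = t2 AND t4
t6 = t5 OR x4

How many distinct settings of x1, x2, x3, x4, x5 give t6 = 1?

21

t6 = t5 OR x4 must be 1, so at least one of t5, x4 is 1.
Enumerating the 32 input combinations, 21 give t6 = 1 and 11 give t6 = 0.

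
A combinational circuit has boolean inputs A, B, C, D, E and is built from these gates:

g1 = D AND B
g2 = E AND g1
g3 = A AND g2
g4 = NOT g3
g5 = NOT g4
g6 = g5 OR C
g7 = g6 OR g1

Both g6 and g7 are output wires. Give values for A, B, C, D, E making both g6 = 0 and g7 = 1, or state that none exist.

Check with A=1, B=1, C=0, D=1, E=0:
g1 = D AND B = 1 AND 1 = 1
g2 = E AND g1 = 0 AND 1 = 0
g3 = A AND g2 = 1 AND 0 = 0
g4 = NOT g3 = NOT 0 = 1
g5 = NOT g4 = NOT 1 = 0
g6 = g5 OR C = 0 OR 0 = 0
g7 = g6 OR g1 = 0 OR 1 = 1
So g6 = 0 and g7 = 1.

A=1, B=1, C=0, D=1, E=0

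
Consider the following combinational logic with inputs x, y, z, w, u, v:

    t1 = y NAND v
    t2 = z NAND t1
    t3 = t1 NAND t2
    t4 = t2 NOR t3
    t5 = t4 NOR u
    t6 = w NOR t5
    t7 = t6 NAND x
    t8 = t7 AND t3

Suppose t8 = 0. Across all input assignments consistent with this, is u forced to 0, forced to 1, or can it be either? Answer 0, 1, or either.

either

Both values of u occur among assignments with t8 = 0:
  u=0: x=0, y=0, z=0, w=0, u=0, v=0
  u=1: x=0, y=0, z=0, w=0, u=1, v=0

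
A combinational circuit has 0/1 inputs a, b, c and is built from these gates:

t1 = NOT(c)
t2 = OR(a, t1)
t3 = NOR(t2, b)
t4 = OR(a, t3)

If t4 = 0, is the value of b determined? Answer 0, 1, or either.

Both values of b occur among assignments with t4 = 0:
  b=0: a=0, b=0, c=0
  b=1: a=0, b=1, c=0

either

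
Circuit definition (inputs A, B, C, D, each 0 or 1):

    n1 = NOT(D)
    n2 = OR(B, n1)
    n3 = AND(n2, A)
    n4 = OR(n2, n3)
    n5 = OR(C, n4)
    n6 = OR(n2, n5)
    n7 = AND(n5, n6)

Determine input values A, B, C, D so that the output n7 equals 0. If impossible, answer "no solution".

A=1, B=0, C=0, D=1

n7 = AND(n5, n6) must be 0, so at least one of n5, n6 is 0.
Check with A=1, B=0, C=0, D=1:
n1 = NOT(D) = NOT 1 = 0
n2 = OR(B, n1) = OR(0, 0) = 0
n3 = AND(n2, A) = AND(0, 1) = 0
n4 = OR(n2, n3) = OR(0, 0) = 0
n5 = OR(C, n4) = OR(0, 0) = 0
n6 = OR(n2, n5) = OR(0, 0) = 0
n7 = AND(n5, n6) = AND(0, 0) = 0
So n7 = 0 as required.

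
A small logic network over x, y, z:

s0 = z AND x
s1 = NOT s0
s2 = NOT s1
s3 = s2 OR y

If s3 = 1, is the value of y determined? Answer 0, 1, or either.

Both values of y occur among assignments with s3 = 1:
  y=0: x=1, y=0, z=1
  y=1: x=0, y=1, z=0

either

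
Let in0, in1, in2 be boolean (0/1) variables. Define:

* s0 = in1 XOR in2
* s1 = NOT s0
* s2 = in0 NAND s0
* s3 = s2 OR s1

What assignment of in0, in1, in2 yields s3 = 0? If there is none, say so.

s3 = s2 OR s1 must be 0, so both s2 = 0 and s1 = 0.
s2 = in0 NAND s0 must be 0, so both in0 = 1 and s0 = 1.
Check with in0=1 in1=1 in2=0:
s0 = in1 XOR in2 = 1 XOR 0 = 1
s1 = NOT s0 = NOT 1 = 0
s2 = in0 NAND s0 = 1 NAND 1 = 0
s3 = s2 OR s1 = 0 OR 0 = 0
So s3 = 0 as required.

in0=1 in1=1 in2=0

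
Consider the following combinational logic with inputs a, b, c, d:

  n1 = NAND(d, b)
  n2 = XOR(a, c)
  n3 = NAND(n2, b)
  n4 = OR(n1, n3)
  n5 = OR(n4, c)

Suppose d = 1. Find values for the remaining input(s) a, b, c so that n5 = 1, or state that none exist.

Check with d = 1 and a=1, b=0, c=1:
n1 = NAND(d, b) = NAND(1, 0) = 1
n2 = XOR(a, c) = XOR(1, 1) = 0
n3 = NAND(n2, b) = NAND(0, 0) = 1
n4 = OR(n1, n3) = OR(1, 1) = 1
n5 = OR(n4, c) = OR(1, 1) = 1
So n5 = 1.

a=1, b=0, c=1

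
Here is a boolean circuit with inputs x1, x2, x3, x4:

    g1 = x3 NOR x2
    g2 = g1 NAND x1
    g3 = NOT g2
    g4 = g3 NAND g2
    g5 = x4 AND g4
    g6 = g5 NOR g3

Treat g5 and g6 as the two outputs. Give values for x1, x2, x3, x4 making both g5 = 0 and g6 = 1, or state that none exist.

x1=1 x2=1 x3=0 x4=0

Check with x1=1 x2=1 x3=0 x4=0:
g1 = x3 NOR x2 = 0 NOR 1 = 0
g2 = g1 NAND x1 = 0 NAND 1 = 1
g3 = NOT g2 = NOT 1 = 0
g4 = g3 NAND g2 = 0 NAND 1 = 1
g5 = x4 AND g4 = 0 AND 1 = 0
g6 = g5 NOR g3 = 0 NOR 0 = 1
So g5 = 0 and g6 = 1.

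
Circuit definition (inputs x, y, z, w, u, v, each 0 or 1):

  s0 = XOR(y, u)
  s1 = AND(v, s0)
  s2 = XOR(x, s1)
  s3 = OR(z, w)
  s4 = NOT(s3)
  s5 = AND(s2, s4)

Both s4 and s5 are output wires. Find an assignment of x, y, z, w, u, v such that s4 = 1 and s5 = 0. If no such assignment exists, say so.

Check with x=1, y=0, z=0, w=0, u=1, v=1:
s0 = XOR(y, u) = XOR(0, 1) = 1
s1 = AND(v, s0) = AND(1, 1) = 1
s2 = XOR(x, s1) = XOR(1, 1) = 0
s3 = OR(z, w) = OR(0, 0) = 0
s4 = NOT(s3) = NOT 0 = 1
s5 = AND(s2, s4) = AND(0, 1) = 0
So s4 = 1 and s5 = 0.

x=1, y=0, z=0, w=0, u=1, v=1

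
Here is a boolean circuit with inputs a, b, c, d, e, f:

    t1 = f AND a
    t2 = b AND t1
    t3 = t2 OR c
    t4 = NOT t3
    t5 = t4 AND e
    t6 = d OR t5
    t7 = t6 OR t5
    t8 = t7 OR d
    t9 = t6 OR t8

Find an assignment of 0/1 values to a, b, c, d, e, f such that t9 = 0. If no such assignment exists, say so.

a=1 b=0 c=1 d=0 e=0 f=0

Check with a=1 b=0 c=1 d=0 e=0 f=0:
t1 = f AND a = 0 AND 1 = 0
t2 = b AND t1 = 0 AND 0 = 0
t3 = t2 OR c = 0 OR 1 = 1
t4 = NOT t3 = NOT 1 = 0
t5 = t4 AND e = 0 AND 0 = 0
t6 = d OR t5 = 0 OR 0 = 0
t7 = t6 OR t5 = 0 OR 0 = 0
t8 = t7 OR d = 0 OR 0 = 0
t9 = t6 OR t8 = 0 OR 0 = 0
So t9 = 0 as required.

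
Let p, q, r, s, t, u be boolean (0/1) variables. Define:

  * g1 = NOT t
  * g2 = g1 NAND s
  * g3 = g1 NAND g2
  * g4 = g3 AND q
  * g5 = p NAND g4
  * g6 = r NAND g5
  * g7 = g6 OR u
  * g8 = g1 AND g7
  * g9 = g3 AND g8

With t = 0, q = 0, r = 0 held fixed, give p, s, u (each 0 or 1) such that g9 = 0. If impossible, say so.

p=0, s=0, u=1

Check with t = 0, q = 0, r = 0 and p=0, s=0, u=1:
g1 = NOT t = NOT 0 = 1
g2 = g1 NAND s = 1 NAND 0 = 1
g3 = g1 NAND g2 = 1 NAND 1 = 0
g4 = g3 AND q = 0 AND 0 = 0
g5 = p NAND g4 = 0 NAND 0 = 1
g6 = r NAND g5 = 0 NAND 1 = 1
g7 = g6 OR u = 1 OR 1 = 1
g8 = g1 AND g7 = 1 AND 1 = 1
g9 = g3 AND g8 = 0 AND 1 = 0
So g9 = 0.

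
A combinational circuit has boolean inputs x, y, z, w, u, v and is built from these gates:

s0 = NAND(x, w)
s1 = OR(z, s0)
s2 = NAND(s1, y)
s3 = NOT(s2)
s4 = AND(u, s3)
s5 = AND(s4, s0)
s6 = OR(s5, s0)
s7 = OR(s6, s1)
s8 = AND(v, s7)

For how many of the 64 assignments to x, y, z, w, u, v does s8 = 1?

s8 = AND(v, s7) must be 1, so both v = 1 and s7 = 1.
s7 = OR(s6, s1) must be 1, so at least one of s6, s1 is 1.
Enumerating the 64 input combinations, 28 give s8 = 1 and 36 give s8 = 0.

28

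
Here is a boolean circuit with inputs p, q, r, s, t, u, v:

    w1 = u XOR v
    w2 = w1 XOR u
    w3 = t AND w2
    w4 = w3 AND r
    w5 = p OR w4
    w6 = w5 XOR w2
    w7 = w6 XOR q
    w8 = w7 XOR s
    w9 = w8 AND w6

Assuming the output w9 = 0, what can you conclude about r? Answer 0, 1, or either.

either

Both values of r occur among assignments with w9 = 0:
  r=0: p=0, q=0, r=0, s=0, t=0, u=0, v=0
  r=1: p=0, q=0, r=1, s=0, t=0, u=0, v=0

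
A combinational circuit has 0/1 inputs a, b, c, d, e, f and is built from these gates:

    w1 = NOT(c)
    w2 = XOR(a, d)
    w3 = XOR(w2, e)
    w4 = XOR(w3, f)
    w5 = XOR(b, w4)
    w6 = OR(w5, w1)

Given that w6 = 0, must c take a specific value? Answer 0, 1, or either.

w6 = OR(w5, w1) must be 0, so both w5 = 0 and w1 = 0.
w5 = XOR(b, w4) must be 0, so b and w4 are equal.
w1 = NOT(c) must be 0, so c = 1.
Every assignment with w6 = 0 has c = 1; there are 16 such assignment(s).

1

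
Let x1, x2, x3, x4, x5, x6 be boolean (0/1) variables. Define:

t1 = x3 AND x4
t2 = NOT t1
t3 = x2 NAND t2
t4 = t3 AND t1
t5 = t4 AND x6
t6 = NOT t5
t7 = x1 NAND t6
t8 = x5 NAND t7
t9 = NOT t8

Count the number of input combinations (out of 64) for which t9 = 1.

t9 = NOT t8 must be 1, so t8 = 0.
Enumerating the 64 input combinations, 18 give t9 = 1 and 46 give t9 = 0.

18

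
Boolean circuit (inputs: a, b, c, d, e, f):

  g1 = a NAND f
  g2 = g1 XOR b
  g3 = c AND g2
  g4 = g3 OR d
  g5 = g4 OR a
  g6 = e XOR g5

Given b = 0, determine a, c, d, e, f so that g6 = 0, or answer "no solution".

Check with b = 0 and a=1, c=0, d=1, e=1, f=1:
g1 = a NAND f = 1 NAND 1 = 0
g2 = g1 XOR b = 0 XOR 0 = 0
g3 = c AND g2 = 0 AND 0 = 0
g4 = g3 OR d = 0 OR 1 = 1
g5 = g4 OR a = 1 OR 1 = 1
g6 = e XOR g5 = 1 XOR 1 = 0
So g6 = 0.

a=1, c=0, d=1, e=1, f=1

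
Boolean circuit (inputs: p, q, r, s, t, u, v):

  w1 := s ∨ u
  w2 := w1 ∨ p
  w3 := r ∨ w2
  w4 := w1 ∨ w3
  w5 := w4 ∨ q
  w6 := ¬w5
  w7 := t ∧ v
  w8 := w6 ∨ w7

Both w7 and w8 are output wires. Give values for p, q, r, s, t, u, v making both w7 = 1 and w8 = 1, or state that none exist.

p=1, q=1, r=1, s=0, t=1, u=1, v=1

Check with p=1, q=1, r=1, s=0, t=1, u=1, v=1:
w1 = s ∨ u = 0 ∨ 1 = 1
w2 = w1 ∨ p = 1 ∨ 1 = 1
w3 = r ∨ w2 = 1 ∨ 1 = 1
w4 = w1 ∨ w3 = 1 ∨ 1 = 1
w5 = w4 ∨ q = 1 ∨ 1 = 1
w6 = ¬w5 = ¬1 = 0
w7 = t ∧ v = 1 ∧ 1 = 1
w8 = w6 ∨ w7 = 0 ∨ 1 = 1
So w7 = 1 and w8 = 1.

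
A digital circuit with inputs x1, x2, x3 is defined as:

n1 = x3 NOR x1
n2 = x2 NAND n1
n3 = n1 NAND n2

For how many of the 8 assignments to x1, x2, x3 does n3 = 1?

7

n3 = n1 NAND n2 must be 1, so at least one of n1, n2 is 0.
Enumerating the 8 input combinations, 7 give n3 = 1 and 1 give n3 = 0.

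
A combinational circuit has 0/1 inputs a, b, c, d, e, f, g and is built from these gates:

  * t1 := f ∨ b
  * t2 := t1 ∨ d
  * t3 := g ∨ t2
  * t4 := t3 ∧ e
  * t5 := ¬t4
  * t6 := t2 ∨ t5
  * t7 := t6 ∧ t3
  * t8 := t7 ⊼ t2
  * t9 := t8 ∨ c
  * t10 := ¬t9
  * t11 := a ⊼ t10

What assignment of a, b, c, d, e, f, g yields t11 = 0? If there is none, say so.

a=1, b=0, c=0, d=0, e=0, f=1, g=0

t11 = a ⊼ t10 must be 0, so both a = 1 and t10 = 1.
t10 = ¬t9 must be 1, so t9 = 0.
t9 = t8 ∨ c must be 0, so both t8 = 0 and c = 0.
Check with a=1, b=0, c=0, d=0, e=0, f=1, g=0:
t1 = f ∨ b = 1 ∨ 0 = 1
t2 = t1 ∨ d = 1 ∨ 0 = 1
t3 = g ∨ t2 = 0 ∨ 1 = 1
t4 = t3 ∧ e = 1 ∧ 0 = 0
t5 = ¬t4 = ¬0 = 1
t6 = t2 ∨ t5 = 1 ∨ 1 = 1
t7 = t6 ∧ t3 = 1 ∧ 1 = 1
t8 = t7 ⊼ t2 = 1 ⊼ 1 = 0
t9 = t8 ∨ c = 0 ∨ 0 = 0
t10 = ¬t9 = ¬0 = 1
t11 = a ⊼ t10 = 1 ⊼ 1 = 0
So t11 = 0 as required.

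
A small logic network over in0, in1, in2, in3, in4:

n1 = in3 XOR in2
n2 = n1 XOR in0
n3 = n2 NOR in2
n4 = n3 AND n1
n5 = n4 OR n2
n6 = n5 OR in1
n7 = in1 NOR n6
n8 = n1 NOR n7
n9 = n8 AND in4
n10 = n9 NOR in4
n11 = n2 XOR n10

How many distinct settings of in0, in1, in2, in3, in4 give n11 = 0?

16

n11 = n2 XOR n10 must be 0, so n2 and n10 are equal.
Enumerating the 32 input combinations, 16 give n11 = 0 and 16 give n11 = 1.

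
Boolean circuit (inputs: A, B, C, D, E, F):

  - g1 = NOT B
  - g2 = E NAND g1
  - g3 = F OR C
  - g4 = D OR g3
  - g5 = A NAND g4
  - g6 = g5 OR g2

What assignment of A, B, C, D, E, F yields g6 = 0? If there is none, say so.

g6 = g5 OR g2 must be 0, so both g5 = 0 and g2 = 0.
g5 = A NAND g4 must be 0, so both A = 1 and g4 = 1.
Check with A=1 B=0 C=0 D=1 E=1 F=1:
g1 = NOT B = NOT 0 = 1
g2 = E NAND g1 = 1 NAND 1 = 0
g3 = F OR C = 1 OR 0 = 1
g4 = D OR g3 = 1 OR 1 = 1
g5 = A NAND g4 = 1 NAND 1 = 0
g6 = g5 OR g2 = 0 OR 0 = 0
So g6 = 0 as required.

A=1 B=0 C=0 D=1 E=1 F=1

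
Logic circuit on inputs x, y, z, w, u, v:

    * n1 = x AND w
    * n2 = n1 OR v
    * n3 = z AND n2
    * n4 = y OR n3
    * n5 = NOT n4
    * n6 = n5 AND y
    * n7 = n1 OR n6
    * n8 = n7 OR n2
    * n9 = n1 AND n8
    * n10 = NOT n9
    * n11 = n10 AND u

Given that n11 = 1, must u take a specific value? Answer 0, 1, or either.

n11 = n10 AND u must be 1, so both n10 = 1 and u = 1.
n10 = NOT n9 must be 1, so n9 = 0.
Every assignment with n11 = 1 has u = 1; there are 24 such assignment(s).

1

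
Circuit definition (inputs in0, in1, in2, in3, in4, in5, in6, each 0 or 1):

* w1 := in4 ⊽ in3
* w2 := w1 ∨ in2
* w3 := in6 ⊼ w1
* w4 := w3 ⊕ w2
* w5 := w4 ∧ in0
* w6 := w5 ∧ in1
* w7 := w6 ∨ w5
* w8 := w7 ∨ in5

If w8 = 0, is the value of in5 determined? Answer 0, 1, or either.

w8 = w7 ∨ in5 must be 0, so both w7 = 0 and in5 = 0.
w7 = w6 ∨ w5 must be 0, so both w6 = 0 and w5 = 0.
w6 = w5 ∧ in1 must be 0, so at least one of w5, in1 is 0.
Every assignment with w8 = 0 has in5 = 0; there are 48 such assignment(s).

0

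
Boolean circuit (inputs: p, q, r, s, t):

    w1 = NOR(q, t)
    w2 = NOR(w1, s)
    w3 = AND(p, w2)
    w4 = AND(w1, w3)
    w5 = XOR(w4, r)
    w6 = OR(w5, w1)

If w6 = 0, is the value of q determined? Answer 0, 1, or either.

Both values of q occur among assignments with w6 = 0:
  q=0: p=0, q=0, r=0, s=0, t=1
  q=1: p=0, q=1, r=0, s=0, t=0

either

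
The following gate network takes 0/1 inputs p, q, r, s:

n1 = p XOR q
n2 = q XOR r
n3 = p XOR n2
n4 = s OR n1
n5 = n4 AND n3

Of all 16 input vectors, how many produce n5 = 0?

10

n5 = n4 AND n3 must be 0, so at least one of n4, n3 is 0.
Enumerating the 16 input combinations, 10 give n5 = 0 and 6 give n5 = 1.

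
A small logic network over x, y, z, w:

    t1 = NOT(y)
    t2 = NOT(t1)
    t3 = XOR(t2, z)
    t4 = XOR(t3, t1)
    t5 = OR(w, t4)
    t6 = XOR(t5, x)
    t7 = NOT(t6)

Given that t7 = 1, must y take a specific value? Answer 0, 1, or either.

either

Both values of y occur among assignments with t7 = 1:
  y=0: x=0, y=0, z=1, w=0
  y=1: x=0, y=1, z=1, w=0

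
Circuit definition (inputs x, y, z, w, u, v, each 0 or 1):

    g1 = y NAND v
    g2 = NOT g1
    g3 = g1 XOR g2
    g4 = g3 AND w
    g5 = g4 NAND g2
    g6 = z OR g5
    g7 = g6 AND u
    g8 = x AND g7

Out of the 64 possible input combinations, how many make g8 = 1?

g8 = x AND g7 must be 1, so both x = 1 and g7 = 1.
Enumerating the 64 input combinations, 15 give g8 = 1 and 49 give g8 = 0.

15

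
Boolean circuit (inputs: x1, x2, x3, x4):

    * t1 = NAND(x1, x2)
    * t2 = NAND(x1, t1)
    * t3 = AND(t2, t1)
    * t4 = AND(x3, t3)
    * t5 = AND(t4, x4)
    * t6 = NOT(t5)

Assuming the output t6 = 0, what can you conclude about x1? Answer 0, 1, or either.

0

t6 = NOT(t5) must be 0, so t5 = 1.
t5 = AND(t4, x4) must be 1, so both t4 = 1 and x4 = 1.
t4 = AND(x3, t3) must be 1, so both x3 = 1 and t3 = 1.
Every assignment with t6 = 0 has x1 = 0; there are 2 such assignment(s).
  x1=0, x2=0, x3=1, x4=1
  x1=0, x2=1, x3=1, x4=1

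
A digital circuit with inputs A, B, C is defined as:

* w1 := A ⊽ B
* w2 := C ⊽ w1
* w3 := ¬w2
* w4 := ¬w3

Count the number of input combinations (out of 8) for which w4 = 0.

5

w4 = ¬w3 must be 0, so w3 = 1.
w3 = ¬w2 must be 1, so w2 = 0.
w2 = C ⊽ w1 must be 0, so at least one of C, w1 is 1.
Satisfying assignments:
  A=0, B=0, C=0
  A=0, B=0, C=1
  A=0, B=1, C=1
  A=1, B=0, C=1
  A=1, B=1, C=1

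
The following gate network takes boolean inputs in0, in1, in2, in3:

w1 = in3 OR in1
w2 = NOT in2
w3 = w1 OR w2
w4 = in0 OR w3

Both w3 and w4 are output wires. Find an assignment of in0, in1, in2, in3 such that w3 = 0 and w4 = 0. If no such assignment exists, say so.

in0=0, in1=0, in2=1, in3=0

Check with in0=0, in1=0, in2=1, in3=0:
w1 = in3 OR in1 = 0 OR 0 = 0
w2 = NOT in2 = NOT 1 = 0
w3 = w1 OR w2 = 0 OR 0 = 0
w4 = in0 OR w3 = 0 OR 0 = 0
So w3 = 0 and w4 = 0.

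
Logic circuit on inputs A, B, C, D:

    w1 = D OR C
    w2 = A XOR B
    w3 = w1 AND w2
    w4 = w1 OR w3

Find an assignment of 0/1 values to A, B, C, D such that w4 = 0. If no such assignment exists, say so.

Check with A=0, B=1, C=0, D=0:
w1 = D OR C = 0 OR 0 = 0
w2 = A XOR B = 0 XOR 1 = 1
w3 = w1 AND w2 = 0 AND 1 = 0
w4 = w1 OR w3 = 0 OR 0 = 0
So w4 = 0 as required.

A=0, B=1, C=0, D=0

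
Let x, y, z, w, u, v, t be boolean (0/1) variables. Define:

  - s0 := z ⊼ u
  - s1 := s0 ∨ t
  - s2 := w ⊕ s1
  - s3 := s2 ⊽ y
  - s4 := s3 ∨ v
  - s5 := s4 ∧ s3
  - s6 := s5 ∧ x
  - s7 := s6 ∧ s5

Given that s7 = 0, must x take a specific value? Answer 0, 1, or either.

either

Both values of x occur among assignments with s7 = 0:
  x=0: x=0, y=0, z=0, w=0, u=0, v=0, t=0
  x=1: x=1, y=0, z=0, w=0, u=0, v=0, t=0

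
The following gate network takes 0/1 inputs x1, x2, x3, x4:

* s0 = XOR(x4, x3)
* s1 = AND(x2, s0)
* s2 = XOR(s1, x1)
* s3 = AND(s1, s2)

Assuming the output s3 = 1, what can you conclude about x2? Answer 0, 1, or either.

1

s3 = AND(s1, s2) must be 1, so both s1 = 1 and s2 = 1.
s1 = AND(x2, s0) must be 1, so both x2 = 1 and s0 = 1.
Every assignment with s3 = 1 has x2 = 1; there are 2 such assignment(s).
  x1=0, x2=1, x3=0, x4=1
  x1=0, x2=1, x3=1, x4=0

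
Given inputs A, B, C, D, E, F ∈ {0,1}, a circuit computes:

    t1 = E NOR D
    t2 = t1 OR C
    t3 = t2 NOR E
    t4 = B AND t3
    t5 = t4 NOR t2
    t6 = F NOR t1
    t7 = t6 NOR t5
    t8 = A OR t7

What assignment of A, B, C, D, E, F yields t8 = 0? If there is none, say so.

A=0 B=0 C=0 D=1 E=1 F=1

t8 = A OR t7 must be 0, so both A = 0 and t7 = 0.
t7 = t6 NOR t5 must be 0, so at least one of t6, t5 is 1.
Check with A=0 B=0 C=0 D=1 E=1 F=1:
t1 = E NOR D = 1 NOR 1 = 0
t2 = t1 OR C = 0 OR 0 = 0
t3 = t2 NOR E = 0 NOR 1 = 0
t4 = B AND t3 = 0 AND 0 = 0
t5 = t4 NOR t2 = 0 NOR 0 = 1
t6 = F NOR t1 = 1 NOR 0 = 0
t7 = t6 NOR t5 = 0 NOR 1 = 0
t8 = A OR t7 = 0 OR 0 = 0
So t8 = 0 as required.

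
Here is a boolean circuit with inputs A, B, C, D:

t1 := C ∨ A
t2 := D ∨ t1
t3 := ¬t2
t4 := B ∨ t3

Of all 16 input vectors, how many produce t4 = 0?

7

t4 = B ∨ t3 must be 0, so both B = 0 and t3 = 0.
Enumerating the 16 input combinations, 7 give t4 = 0 and 9 give t4 = 1.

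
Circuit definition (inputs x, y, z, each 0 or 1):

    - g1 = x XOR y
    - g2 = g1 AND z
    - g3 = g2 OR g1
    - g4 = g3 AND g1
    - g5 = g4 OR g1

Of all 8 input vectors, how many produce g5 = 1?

g5 = g4 OR g1 must be 1, so at least one of g4, g1 is 1.
Satisfying assignments:
  x=0, y=1, z=0
  x=0, y=1, z=1
  x=1, y=0, z=0
  x=1, y=0, z=1

4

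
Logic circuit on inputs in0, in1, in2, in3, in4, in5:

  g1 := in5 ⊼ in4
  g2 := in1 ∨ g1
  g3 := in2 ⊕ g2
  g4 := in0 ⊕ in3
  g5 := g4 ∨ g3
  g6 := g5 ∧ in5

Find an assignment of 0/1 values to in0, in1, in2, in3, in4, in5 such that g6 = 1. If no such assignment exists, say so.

g6 = g5 ∧ in5 must be 1, so both g5 = 1 and in5 = 1.
g5 = g4 ∨ g3 must be 1, so at least one of g4, g3 is 1.
Check with in0=1, in1=0, in2=0, in3=0, in4=0, in5=1:
g1 = in5 ⊼ in4 = 1 ⊼ 0 = 1
g2 = in1 ∨ g1 = 0 ∨ 1 = 1
g3 = in2 ⊕ g2 = 0 ⊕ 1 = 1
g4 = in0 ⊕ in3 = 1 ⊕ 0 = 1
g5 = g4 ∨ g3 = 1 ∨ 1 = 1
g6 = g5 ∧ in5 = 1 ∧ 1 = 1
So g6 = 1 as required.

in0=1, in1=0, in2=0, in3=0, in4=0, in5=1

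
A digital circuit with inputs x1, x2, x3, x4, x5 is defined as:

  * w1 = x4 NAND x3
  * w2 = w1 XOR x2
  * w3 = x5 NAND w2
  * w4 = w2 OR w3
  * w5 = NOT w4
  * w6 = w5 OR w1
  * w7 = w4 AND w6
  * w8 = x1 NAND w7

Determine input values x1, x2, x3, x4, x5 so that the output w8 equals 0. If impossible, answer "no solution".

x1=1 x2=0 x3=1 x4=0 x5=1

w8 = x1 NAND w7 must be 0, so both x1 = 1 and w7 = 1.
w7 = w4 AND w6 must be 1, so both w4 = 1 and w6 = 1.
Check with x1=1 x2=0 x3=1 x4=0 x5=1:
w1 = x4 NAND x3 = 0 NAND 1 = 1
w2 = w1 XOR x2 = 1 XOR 0 = 1
w3 = x5 NAND w2 = 1 NAND 1 = 0
w4 = w2 OR w3 = 1 OR 0 = 1
w5 = NOT w4 = NOT 1 = 0
w6 = w5 OR w1 = 0 OR 1 = 1
w7 = w4 AND w6 = 1 AND 1 = 1
w8 = x1 NAND w7 = 1 NAND 1 = 0
So w8 = 0 as required.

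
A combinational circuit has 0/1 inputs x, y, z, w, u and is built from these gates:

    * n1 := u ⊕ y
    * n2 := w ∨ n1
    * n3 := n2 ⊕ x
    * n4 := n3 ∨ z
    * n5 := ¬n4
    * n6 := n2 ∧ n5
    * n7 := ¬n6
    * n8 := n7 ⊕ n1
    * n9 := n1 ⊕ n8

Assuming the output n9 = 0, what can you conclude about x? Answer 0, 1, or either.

1

n9 = n1 ⊕ n8 must be 0, so n1 and n8 are equal.
Every assignment with n9 = 0 has x = 1; there are 6 such assignment(s).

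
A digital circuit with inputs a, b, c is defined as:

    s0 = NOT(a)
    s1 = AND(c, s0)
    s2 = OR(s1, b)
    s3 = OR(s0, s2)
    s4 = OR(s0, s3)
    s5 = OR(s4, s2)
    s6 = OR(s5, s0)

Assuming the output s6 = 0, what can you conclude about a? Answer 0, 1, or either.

1

s6 = OR(s5, s0) must be 0, so both s5 = 0 and s0 = 0.
Every assignment with s6 = 0 has a = 1; there are 2 such assignment(s).
  a=1, b=0, c=0
  a=1, b=0, c=1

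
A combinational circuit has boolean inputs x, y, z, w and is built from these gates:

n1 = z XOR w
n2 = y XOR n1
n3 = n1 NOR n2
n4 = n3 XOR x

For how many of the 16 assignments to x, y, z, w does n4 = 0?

8

n4 = n3 XOR x must be 0, so n3 and x are equal.
Enumerating the 16 input combinations, 8 give n4 = 0 and 8 give n4 = 1.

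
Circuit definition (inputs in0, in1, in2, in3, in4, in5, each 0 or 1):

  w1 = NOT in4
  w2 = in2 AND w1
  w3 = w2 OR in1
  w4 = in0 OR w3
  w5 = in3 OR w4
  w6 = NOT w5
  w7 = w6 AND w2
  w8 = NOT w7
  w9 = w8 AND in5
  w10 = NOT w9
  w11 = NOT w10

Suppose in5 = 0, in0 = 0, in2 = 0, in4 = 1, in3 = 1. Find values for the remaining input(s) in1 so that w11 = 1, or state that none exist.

no solution exists

With in5 = 0, in0 = 0, in2 = 0, in4 = 1, in3 = 1 fixed, none of the 2 settings of in1 give w11 = 1.
For example, with in1=0:
w1 = NOT in4 = NOT 1 = 0
w2 = in2 AND w1 = 0 AND 0 = 0
w3 = w2 OR in1 = 0 OR 0 = 0
w4 = in0 OR w3 = 0 OR 0 = 0
w5 = in3 OR w4 = 1 OR 0 = 1
w6 = NOT w5 = NOT 1 = 0
w7 = w6 AND w2 = 0 AND 0 = 0
w8 = NOT w7 = NOT 0 = 1
w9 = w8 AND in5 = 1 AND 0 = 0
w10 = NOT w9 = NOT 0 = 1
w11 = NOT w10 = NOT 1 = 0
giving w11 = 0 ≠ 1.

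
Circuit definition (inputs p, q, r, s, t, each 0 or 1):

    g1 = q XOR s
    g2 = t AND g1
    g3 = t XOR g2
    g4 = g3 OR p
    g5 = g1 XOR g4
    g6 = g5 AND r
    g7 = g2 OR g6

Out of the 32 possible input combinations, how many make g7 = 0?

16

g7 = g2 OR g6 must be 0, so both g2 = 0 and g6 = 0.
g2 = t AND g1 must be 0, so at least one of t, g1 is 0.
g6 = g5 AND r must be 0, so at least one of g5, r is 0.
Enumerating the 32 input combinations, 16 give g7 = 0 and 16 give g7 = 1.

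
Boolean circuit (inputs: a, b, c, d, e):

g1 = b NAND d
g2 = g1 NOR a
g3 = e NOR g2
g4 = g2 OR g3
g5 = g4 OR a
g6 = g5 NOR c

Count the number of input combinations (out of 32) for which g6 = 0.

g6 = g5 NOR c must be 0, so at least one of g5, c is 1.
Enumerating the 32 input combinations, 29 give g6 = 0 and 3 give g6 = 1.

29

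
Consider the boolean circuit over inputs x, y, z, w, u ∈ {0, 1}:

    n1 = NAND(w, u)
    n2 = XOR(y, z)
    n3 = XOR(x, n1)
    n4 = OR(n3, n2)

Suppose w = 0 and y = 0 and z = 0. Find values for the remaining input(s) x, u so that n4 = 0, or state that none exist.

n4 = OR(n3, n2) must be 0, so both n3 = 0 and n2 = 0.
n3 = XOR(x, n1) must be 0, so x and n1 are equal.
Check with w = 0 and y = 0 and z = 0 and x=1, u=1:
n1 = NAND(w, u) = NAND(0, 1) = 1
n2 = XOR(y, z) = XOR(0, 0) = 0
n3 = XOR(x, n1) = XOR(1, 1) = 0
n4 = OR(n3, n2) = OR(0, 0) = 0
So n4 = 0.

x=1, u=1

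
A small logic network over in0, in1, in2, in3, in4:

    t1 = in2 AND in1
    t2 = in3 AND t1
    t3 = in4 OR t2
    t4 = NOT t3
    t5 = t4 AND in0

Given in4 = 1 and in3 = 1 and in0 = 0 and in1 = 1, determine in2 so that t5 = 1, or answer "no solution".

no solution exists

With in4 = 1 and in3 = 1 and in0 = 0 and in1 = 1 fixed, none of the 2 settings of in2 give t5 = 1.
For example, with in2=0:
t1 = in2 AND in1 = 0 AND 1 = 0
t2 = in3 AND t1 = 1 AND 0 = 0
t3 = in4 OR t2 = 1 OR 0 = 1
t4 = NOT t3 = NOT 1 = 0
t5 = t4 AND in0 = 0 AND 0 = 0
giving t5 = 0 ≠ 1.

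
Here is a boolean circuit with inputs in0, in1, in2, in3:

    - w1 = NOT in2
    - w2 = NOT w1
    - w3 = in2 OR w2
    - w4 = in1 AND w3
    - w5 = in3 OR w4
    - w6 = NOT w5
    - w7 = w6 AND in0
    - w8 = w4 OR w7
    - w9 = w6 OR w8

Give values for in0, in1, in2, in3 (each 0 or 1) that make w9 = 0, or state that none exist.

in0=0, in1=0, in2=1, in3=1

Check with in0=0, in1=0, in2=1, in3=1:
w1 = NOT in2 = NOT 1 = 0
w2 = NOT w1 = NOT 0 = 1
w3 = in2 OR w2 = 1 OR 1 = 1
w4 = in1 AND w3 = 0 AND 1 = 0
w5 = in3 OR w4 = 1 OR 0 = 1
w6 = NOT w5 = NOT 1 = 0
w7 = w6 AND in0 = 0 AND 0 = 0
w8 = w4 OR w7 = 0 OR 0 = 0
w9 = w6 OR w8 = 0 OR 0 = 0
So w9 = 0 as required.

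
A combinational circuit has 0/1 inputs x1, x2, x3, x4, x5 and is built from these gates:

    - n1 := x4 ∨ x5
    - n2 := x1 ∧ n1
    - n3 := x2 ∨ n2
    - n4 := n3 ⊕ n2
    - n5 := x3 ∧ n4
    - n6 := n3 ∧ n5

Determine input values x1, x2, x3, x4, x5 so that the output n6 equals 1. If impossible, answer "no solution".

Check with x1=1, x2=1, x3=1, x4=0, x5=0:
n1 = x4 ∨ x5 = 0 ∨ 0 = 0
n2 = x1 ∧ n1 = 1 ∧ 0 = 0
n3 = x2 ∨ n2 = 1 ∨ 0 = 1
n4 = n3 ⊕ n2 = 1 ⊕ 0 = 1
n5 = x3 ∧ n4 = 1 ∧ 1 = 1
n6 = n3 ∧ n5 = 1 ∧ 1 = 1
So n6 = 1 as required.

x1=1, x2=1, x3=1, x4=0, x5=0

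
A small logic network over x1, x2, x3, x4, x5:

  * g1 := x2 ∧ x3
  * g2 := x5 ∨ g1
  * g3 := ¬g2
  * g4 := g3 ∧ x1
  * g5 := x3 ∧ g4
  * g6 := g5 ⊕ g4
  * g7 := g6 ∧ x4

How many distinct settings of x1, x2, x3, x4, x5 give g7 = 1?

g7 = g6 ∧ x4 must be 1, so both g6 = 1 and x4 = 1.
g6 = g5 ⊕ g4 must be 1, so g5 and g4 differ.
Enumerating the 32 input combinations, 2 give g7 = 1 and 30 give g7 = 0.

2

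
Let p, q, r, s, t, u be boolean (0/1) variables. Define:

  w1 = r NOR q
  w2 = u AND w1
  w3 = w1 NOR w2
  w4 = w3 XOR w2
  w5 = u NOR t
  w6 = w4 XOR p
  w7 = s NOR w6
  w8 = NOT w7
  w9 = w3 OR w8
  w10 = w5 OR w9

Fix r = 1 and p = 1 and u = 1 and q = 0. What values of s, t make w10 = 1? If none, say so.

s=0 t=0

w10 = w5 OR w9 must be 1, so at least one of w5, w9 is 1.
Check with r = 1 and p = 1 and u = 1 and q = 0 and s=0, t=0:
w1 = r NOR q = 1 NOR 0 = 0
w2 = u AND w1 = 1 AND 0 = 0
w3 = w1 NOR w2 = 0 NOR 0 = 1
w4 = w3 XOR w2 = 1 XOR 0 = 1
w5 = u NOR t = 1 NOR 0 = 0
w6 = w4 XOR p = 1 XOR 1 = 0
w7 = s NOR w6 = 0 NOR 0 = 1
w8 = NOT w7 = NOT 1 = 0
w9 = w3 OR w8 = 1 OR 0 = 1
w10 = w5 OR w9 = 0 OR 1 = 1
So w10 = 1.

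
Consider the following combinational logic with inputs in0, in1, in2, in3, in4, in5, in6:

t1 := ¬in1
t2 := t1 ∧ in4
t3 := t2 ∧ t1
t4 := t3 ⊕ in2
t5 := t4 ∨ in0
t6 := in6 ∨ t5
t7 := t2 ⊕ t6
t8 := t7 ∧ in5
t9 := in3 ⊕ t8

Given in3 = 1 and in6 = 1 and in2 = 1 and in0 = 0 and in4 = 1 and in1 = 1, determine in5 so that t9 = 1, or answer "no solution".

t9 = in3 ⊕ t8 must be 1, so in3 and t8 differ.
Check with in3 = 1 and in6 = 1 and in2 = 1 and in0 = 0 and in4 = 1 and in1 = 1 and in5=0:
t1 = ¬in1 = ¬1 = 0
t2 = t1 ∧ in4 = 0 ∧ 1 = 0
t3 = t2 ∧ t1 = 0 ∧ 0 = 0
t4 = t3 ⊕ in2 = 0 ⊕ 1 = 1
t5 = t4 ∨ in0 = 1 ∨ 0 = 1
t6 = in6 ∨ t5 = 1 ∨ 1 = 1
t7 = t2 ⊕ t6 = 0 ⊕ 1 = 1
t8 = t7 ∧ in5 = 1 ∧ 0 = 0
t9 = in3 ⊕ t8 = 1 ⊕ 0 = 1
So t9 = 1.

in5=0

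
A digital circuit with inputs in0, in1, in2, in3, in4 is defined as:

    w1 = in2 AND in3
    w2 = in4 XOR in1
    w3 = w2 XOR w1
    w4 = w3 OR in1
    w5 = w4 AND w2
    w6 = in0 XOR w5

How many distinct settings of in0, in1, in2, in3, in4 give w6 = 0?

w6 = in0 XOR w5 must be 0, so in0 and w5 are equal.
Enumerating the 32 input combinations, 16 give w6 = 0 and 16 give w6 = 1.

16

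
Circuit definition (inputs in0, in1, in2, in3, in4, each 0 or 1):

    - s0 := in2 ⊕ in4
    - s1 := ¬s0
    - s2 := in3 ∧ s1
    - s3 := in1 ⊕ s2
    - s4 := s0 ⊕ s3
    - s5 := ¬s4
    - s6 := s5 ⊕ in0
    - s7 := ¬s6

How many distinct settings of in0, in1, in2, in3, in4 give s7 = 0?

s7 = ¬s6 must be 0, so s6 = 1.
Enumerating the 32 input combinations, 16 give s7 = 0 and 16 give s7 = 1.

16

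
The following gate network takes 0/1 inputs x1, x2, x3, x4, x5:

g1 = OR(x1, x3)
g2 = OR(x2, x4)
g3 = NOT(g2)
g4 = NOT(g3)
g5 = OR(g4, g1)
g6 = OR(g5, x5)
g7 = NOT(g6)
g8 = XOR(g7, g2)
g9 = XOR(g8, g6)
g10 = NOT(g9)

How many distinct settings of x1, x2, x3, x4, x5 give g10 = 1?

g10 = NOT(g9) must be 1, so g9 = 0.
g9 = XOR(g8, g6) must be 0, so g8 and g6 are equal.
Enumerating the 32 input combinations, 24 give g10 = 1 and 8 give g10 = 0.

24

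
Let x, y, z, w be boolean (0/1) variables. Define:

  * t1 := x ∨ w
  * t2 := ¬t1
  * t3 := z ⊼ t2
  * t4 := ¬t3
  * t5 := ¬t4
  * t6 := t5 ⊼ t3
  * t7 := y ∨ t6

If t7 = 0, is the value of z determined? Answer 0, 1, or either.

either

Both values of z occur among assignments with t7 = 0:
  z=0: x=0, y=0, z=0, w=0
  z=1: x=0, y=0, z=1, w=1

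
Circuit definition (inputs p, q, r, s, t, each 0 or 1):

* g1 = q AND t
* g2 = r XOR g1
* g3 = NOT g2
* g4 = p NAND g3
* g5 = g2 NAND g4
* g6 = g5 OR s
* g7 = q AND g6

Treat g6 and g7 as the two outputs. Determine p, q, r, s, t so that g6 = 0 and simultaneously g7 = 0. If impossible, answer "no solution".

p=1, q=0, r=1, s=0, t=0

Check with p=1, q=0, r=1, s=0, t=0:
g1 = q AND t = 0 AND 0 = 0
g2 = r XOR g1 = 1 XOR 0 = 1
g3 = NOT g2 = NOT 1 = 0
g4 = p NAND g3 = 1 NAND 0 = 1
g5 = g2 NAND g4 = 1 NAND 1 = 0
g6 = g5 OR s = 0 OR 0 = 0
g7 = q AND g6 = 0 AND 0 = 0
So g6 = 0 and g7 = 0.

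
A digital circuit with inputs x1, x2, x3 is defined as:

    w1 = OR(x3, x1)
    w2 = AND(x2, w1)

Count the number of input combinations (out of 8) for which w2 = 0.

5

w2 = AND(x2, w1) must be 0, so at least one of x2, w1 is 0.
Satisfying assignments:
  x1=0, x2=0, x3=0
  x1=0, x2=0, x3=1
  x1=0, x2=1, x3=0
  x1=1, x2=0, x3=0
  x1=1, x2=0, x3=1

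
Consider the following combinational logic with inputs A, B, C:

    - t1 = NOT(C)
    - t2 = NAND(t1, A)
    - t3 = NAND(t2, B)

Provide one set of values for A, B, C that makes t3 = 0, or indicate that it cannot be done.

A=0, B=1, C=0

t3 = NAND(t2, B) must be 0, so both t2 = 1 and B = 1.
t2 = NAND(t1, A) must be 1, so at least one of t1, A is 0.
Check with A=0, B=1, C=0:
t1 = NOT(C) = NOT 0 = 1
t2 = NAND(t1, A) = NAND(1, 0) = 1
t3 = NAND(t2, B) = NAND(1, 1) = 0
So t3 = 0 as required.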